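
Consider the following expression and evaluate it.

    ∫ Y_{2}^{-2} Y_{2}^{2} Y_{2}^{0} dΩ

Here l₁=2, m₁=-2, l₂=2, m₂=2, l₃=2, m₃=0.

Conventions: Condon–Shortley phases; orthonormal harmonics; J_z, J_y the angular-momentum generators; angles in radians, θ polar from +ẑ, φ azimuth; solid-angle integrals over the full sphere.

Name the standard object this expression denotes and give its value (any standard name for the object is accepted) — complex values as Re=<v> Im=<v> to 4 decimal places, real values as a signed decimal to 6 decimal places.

This is a Gaunt coefficient — the integral of a triple product of spherical harmonics over the sphere.
Rules hold: Σm=0, L=6 even, 0≤2≤4.
N = 5·5·5 = 125
Δ = 2!·2!·2!/7! = 1/630
Racah Σ t=0..2: t=0:+1/8 t=1:−1/1 t=2:+1/8 = -3/4
⇒ 3j(2 2 2; 0 0 0)² = 2/35, sgn -1
Racah Σ t=2..2: t=2:+1/8 = 1/8
⇒ 3j(2 2 2; -2 2 0)² = 2/35, sgn +1
4πI² = N·(3j₀)²·(3jₘ)² = 20/49
I = -1·√(0.408163/4π) = -0.18022375

Gaunt coefficient, -0.180224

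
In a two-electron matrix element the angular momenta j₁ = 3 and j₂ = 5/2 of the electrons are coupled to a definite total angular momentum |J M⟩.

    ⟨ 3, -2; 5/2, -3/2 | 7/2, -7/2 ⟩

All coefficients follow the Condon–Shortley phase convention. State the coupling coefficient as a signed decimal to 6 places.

-0.666667  (= −√(4/9))

√[8·2!4!3!/10! · 1!5!1!4!0!7!] = √(9216)
  +(−1)^1/∏(1,1,4,0,0,3)! = -1/144  (running -1/144)
⟨..|..⟩ = √(9216)·(-1/144) = -0.666667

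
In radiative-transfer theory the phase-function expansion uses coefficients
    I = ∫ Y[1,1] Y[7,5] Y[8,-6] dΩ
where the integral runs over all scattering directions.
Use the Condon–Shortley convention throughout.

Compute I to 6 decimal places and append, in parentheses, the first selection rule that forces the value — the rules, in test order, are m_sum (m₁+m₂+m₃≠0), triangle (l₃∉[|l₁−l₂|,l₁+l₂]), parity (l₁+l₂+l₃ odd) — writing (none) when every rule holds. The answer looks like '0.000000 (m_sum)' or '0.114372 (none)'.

m-sum 0 ✓  L=16 even ✓  6≤8≤8 ✓
Π(2lᵢ+1) = 3×15×17 = 765
triangle coeff Δ(1,7,8) = 1/2040
Σ_t [0,0]: t=0:+1/25401600 = 1/25401600
(3j)²=8/255 [(1 7 8; 0 0 0)], sign=+1
Σ_t [0,0]: t=0:+1/1916006400 = 1/1916006400
(3j)²=91/2040 [(1 7 8; 1 5 -6)], sign=+1
⇒ 4πI² = 91/85
I = (+1)√(91/85/(4π)) = 0.29188132
No selection rule forces the value: the integral is nonzero (none).

0.291881 (none)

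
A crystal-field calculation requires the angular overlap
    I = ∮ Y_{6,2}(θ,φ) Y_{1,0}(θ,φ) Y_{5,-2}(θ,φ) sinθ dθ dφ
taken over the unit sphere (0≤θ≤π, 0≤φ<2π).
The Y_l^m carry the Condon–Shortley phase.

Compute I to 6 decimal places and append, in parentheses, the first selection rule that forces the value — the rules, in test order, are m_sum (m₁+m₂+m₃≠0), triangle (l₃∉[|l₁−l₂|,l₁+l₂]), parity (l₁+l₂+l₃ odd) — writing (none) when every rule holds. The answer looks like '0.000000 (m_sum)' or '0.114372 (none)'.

Rules hold: Σm=0, L=12 even, 5≤5≤7.
N = 13·3·11 = 429
Δ = 2!·10!·0!/13! = 1/858
Racah Σ t=1..1: t=1:−1/14400 = -1/14400
⇒ 3j(6 1 5; 0 0 0)² = 6/143, sgn +1
Racah Σ t=1..1: t=1:−1/30240 = -1/30240
⇒ 3j(6 1 5; 2 0 -2)² = 16/429, sgn +1
4πI² = N·(3j₀)²·(3jₘ)² = 96/143
I = +1·√(0.671329/4π) = 0.23113338
No selection rule forces the value: the integral is nonzero (none).

0.231133 (none)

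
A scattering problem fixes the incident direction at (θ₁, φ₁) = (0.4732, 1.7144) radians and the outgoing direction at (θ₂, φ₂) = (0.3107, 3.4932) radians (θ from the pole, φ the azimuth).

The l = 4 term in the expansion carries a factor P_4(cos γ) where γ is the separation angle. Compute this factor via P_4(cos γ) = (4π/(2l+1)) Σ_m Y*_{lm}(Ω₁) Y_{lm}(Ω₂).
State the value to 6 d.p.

Term-by-term m-sum for l=4 (normalisation 4π/9 = 1.396263):
  [-4]  conj(Y_{4,-4})(Ω₁) = +0.016026+0.010372i ; Y_{4,-4}(Ω₂) = +0.000633-0.003814i ; Δ = +0.000050-0.000055i
  [-3]  conj(Y_{4,-3})(Ω₁) = +0.044040-0.095822i ; Y_{4,-3}(Ω₂) = -0.016802+0.029621i ; Δ = +0.002098+0.002915i
  [-2]  conj(Y_{4,-2})(Ω₁) = -0.302923-0.089476i ; Y_{4,-2}(Ω₂) = +0.127493-0.108089i ; Δ = -0.048292+0.021335i
  [-1]  conj(Y_{4,-1})(Ω₁) = -0.069928+0.483602i ; Y_{4,-1}(Ω₂) = -0.432551+0.158682i ; Δ = -0.046491-0.220279i
  [+0]  conj(Y_{4,0})(Ω₁) = +0.127151-0.000000i ; Y_{4,0}(Ω₂) = +0.483128+0.000000i ; Δ = +0.061430+0.000000i
  [+1]  conj(Y_{4,1})(Ω₁) = +0.069928+0.483602i ; Y_{4,1}(Ω₂) = +0.432551+0.158682i ; Δ = -0.046491+0.220279i
  [+2]  conj(Y_{4,2})(Ω₁) = -0.302923+0.089476i ; Y_{4,2}(Ω₂) = +0.127493+0.108089i ; Δ = -0.048292-0.021335i
  [+3]  conj(Y_{4,3})(Ω₁) = -0.044040-0.095822i ; Y_{4,3}(Ω₂) = +0.016802+0.029621i ; Δ = +0.002098-0.002915i
  [+4]  conj(Y_{4,4})(Ω₁) = +0.016026-0.010372i ; Y_{4,4}(Ω₂) = +0.000633+0.003814i ; Δ = +0.000050+0.000055i
Accumulated sum -0.123840-0.000000i; after 4π/(2l+1) scaling, -0.172913-0.000000i ⇒ P_4 = -0.172913

-0.172913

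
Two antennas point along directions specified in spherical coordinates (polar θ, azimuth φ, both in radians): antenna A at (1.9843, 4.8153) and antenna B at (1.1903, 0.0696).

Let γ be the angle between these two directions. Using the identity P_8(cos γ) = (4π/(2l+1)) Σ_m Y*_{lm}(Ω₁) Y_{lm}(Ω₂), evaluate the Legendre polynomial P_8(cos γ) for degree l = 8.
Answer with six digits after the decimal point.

Expand P_8 via completeness: Σ_{m} conj(Y_{8,m}) at Ω₁ times Y_{8,m} at Ω₂ —
  [-8]  conj(Y_{8,-8})(Ω₁) = +0.173243+0.186895i ; Y_{8,-8}(Ω₂) = +0.241676-0.150443i ; Δ = +0.069986+0.019105i
  [-7]  conj(Y_{8,-7})(Ω₁) = +0.295067-0.336168i ; Y_{8,-7}(Ω₂) = +0.402473-0.213229i ; Δ = +0.047076-0.198216i
  [-6]  conj(Y_{8,-6})(Ω₁) = -0.257306-0.182711i ; Y_{8,-6}(Ω₂) = +0.235615-0.104542i ; Δ = -0.079726-0.016150i
  [-5]  conj(Y_{8,-5})(Ω₁) = +0.059857-0.105876i ; Y_{8,-5}(Ω₂) = -0.182400+0.066168i ; Δ = -0.003912+0.023272i
  [-4]  conj(Y_{8,-4})(Ω₁) = -0.327751-0.143092i ; Y_{8,-4}(Ω₂) = -0.326221+0.093241i ; Δ = +0.120261+0.016120i
  [-3]  conj(Y_{8,-3})(Ω₁) = -0.014842+0.046538i ; Y_{8,-3}(Ω₂) = +0.039593-0.008389i ; Δ = -0.000197+0.001967i
  [-2]  conj(Y_{8,-2})(Ω₁) = -0.318289-0.066452i ; Y_{8,-2}(Ω₂) = +0.332206-0.046544i ; Δ = -0.108831-0.007261i
  [-1]  conj(Y_{8,-1})(Ω₁) = -0.011880+0.115032i ; Y_{8,-1}(Ω₂) = +0.024790-0.001728i ; Δ = -0.000096+0.002872i
  [+0]  conj(Y_{8,0})(Ω₁) = -0.308644-0.000000i ; Y_{8,0}(Ω₂) = -0.328416+0.000000i ; Δ = +0.101364+0.000000i
  [+1]  conj(Y_{8,1})(Ω₁) = +0.011880+0.115032i ; Y_{8,1}(Ω₂) = -0.024790-0.001728i ; Δ = -0.000096-0.002872i
  [+2]  conj(Y_{8,2})(Ω₁) = -0.318289+0.066452i ; Y_{8,2}(Ω₂) = +0.332206+0.046544i ; Δ = -0.108831+0.007261i
  [+3]  conj(Y_{8,3})(Ω₁) = +0.014842+0.046538i ; Y_{8,3}(Ω₂) = -0.039593-0.008389i ; Δ = -0.000197-0.001967i
  [+4]  conj(Y_{8,4})(Ω₁) = -0.327751+0.143092i ; Y_{8,4}(Ω₂) = -0.326221-0.093241i ; Δ = +0.120261-0.016120i
  [+5]  conj(Y_{8,5})(Ω₁) = -0.059857-0.105876i ; Y_{8,5}(Ω₂) = +0.182400+0.066168i ; Δ = -0.003912-0.023272i
  [+6]  conj(Y_{8,6})(Ω₁) = -0.257306+0.182711i ; Y_{8,6}(Ω₂) = +0.235615+0.104542i ; Δ = -0.079726+0.016150i
  [+7]  conj(Y_{8,7})(Ω₁) = -0.295067-0.336168i ; Y_{8,7}(Ω₂) = -0.402473-0.213229i ; Δ = +0.047076+0.198216i
  [+8]  conj(Y_{8,8})(Ω₁) = +0.173243-0.186895i ; Y_{8,8}(Ω₂) = +0.241676+0.150443i ; Δ = +0.069986-0.019105i
Σ over m = +0.190485+0.000000i; ×(4π/17) → +0.140806+0.000000i. Real part: 0.140806

0.140806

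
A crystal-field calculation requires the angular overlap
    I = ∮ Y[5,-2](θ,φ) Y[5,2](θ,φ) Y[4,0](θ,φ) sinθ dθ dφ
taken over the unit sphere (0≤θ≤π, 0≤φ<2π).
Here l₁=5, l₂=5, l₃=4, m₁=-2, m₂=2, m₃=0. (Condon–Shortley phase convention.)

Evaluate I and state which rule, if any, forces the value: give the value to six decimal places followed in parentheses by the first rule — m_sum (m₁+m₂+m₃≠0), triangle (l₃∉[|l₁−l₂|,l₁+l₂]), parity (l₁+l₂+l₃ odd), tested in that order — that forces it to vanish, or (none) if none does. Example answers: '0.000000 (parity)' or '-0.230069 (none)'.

Checks pass: Σm=0; 14 even; l₃=4∈[0,10].
(2·5+1)(2·5+1)(2·4+1) = 1089
Δ: 6! 4! 4! / 15! → 1/3153150
sum: t=1:−1/69120 t=2:+1/1728 t=3:−1/576 t=4:+1/1728 t=5:−1/69120 = -7/11520
3j²(5 5 4; 0 0 0) = Δ·Π!·Σ² = 2/143  (sign -1)
sum: t=3:−1/20736 t=4:+1/1728 t=5:−1/1920 t=6:+1/25920 = 1/20736
3j²(5 5 4; -2 2 0) = Δ·Π!·Σ² = 1/2574  (sign +1)
combine: 4πI² = 1089·2/143·1/2574 = 1/169
take √, sign -1: I = -0.02169960
No selection rule forces the value: the integral is nonzero (none).

-0.021700 (none)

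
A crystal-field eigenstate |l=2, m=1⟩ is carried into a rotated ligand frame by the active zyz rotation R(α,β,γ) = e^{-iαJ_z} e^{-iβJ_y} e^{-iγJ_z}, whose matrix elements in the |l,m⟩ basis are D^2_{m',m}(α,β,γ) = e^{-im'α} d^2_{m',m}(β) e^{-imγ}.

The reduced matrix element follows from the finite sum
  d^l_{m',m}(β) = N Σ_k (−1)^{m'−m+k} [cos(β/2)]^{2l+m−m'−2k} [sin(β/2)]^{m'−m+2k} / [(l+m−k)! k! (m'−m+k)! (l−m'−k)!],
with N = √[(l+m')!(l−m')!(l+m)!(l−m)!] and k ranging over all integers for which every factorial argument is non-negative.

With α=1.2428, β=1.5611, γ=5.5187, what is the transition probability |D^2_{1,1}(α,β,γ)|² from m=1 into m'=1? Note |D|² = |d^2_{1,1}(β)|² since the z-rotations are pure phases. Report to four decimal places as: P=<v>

P=0.2451

Split into d^2_{1,1}(β=1.5611) × two z-phases.
c=cos(1.561100/2)=0.710527, s=sin(1.561100/2)=0.703670; N=√[6·1·6·1]=6.000000
Admissible k: 0..1 (factorial args all ≥0)
  k=0: (−1)^0·6.0000/(6)·0.7105^4·0.7037^0 = +0.254872
  k=1: (−1)^1·6.0000/(2)·0.7105^2·0.7037^2 = -0.749929
d^2_{1,1}(1.5611) = +0.254872 -0.749929 = -0.495058
|D^2_{1,1}|² = |d^2_{1,1}(β)|² = (-0.495058)² = 0.245082 (the z-rotation phases have unit modulus)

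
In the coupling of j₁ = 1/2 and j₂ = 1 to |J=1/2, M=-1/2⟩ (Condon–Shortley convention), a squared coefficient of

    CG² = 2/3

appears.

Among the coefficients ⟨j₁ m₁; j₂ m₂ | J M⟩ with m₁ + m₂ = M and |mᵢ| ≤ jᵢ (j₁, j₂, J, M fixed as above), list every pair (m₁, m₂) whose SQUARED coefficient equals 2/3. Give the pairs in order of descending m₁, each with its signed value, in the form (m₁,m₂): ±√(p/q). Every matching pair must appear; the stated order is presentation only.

(1/2,-1): +√(2/3)

Admissible pairs with m₁+m₂ = M = -1/2: (-1/2,0), (1/2,-1)
  (m₁,m₂)=(1/2,-1): CG² = 2/3, CG = +√(2/3)   ← matches the target
  (m₁,m₂)=(-1/2,0): CG² = 1/3, CG = −√(1/3)
Pairs with CG² = 2/3: (1/2,-1): +√(2/3)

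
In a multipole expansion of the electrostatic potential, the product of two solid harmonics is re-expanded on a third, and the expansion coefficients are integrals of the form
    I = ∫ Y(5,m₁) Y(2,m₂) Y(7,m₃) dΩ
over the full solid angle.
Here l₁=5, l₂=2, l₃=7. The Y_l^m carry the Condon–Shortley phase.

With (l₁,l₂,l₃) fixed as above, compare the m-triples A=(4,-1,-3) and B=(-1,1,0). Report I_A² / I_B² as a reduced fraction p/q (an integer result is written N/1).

l's match ⇒ only the (l;m) 3-j factors differ between A and B.
A: triangle coeff Δ(5,2,7) = 1/15015; Σ_t [0,0]: t=0:+1/2177280 = 1/2177280; (3j)²=8/3003 [(5 2 7; 4 -1 -3)], sign=+1
B: triangle coeff Δ(5,2,7) = 1/15015; Σ_t [0,0]: t=0:+1/103680 = 1/103680; (3j)²=7/429 [(5 2 7; -1 1 0)], sign=-1
I_A²/I_B² = (8/3003)/(7/429) = 8/49

8/49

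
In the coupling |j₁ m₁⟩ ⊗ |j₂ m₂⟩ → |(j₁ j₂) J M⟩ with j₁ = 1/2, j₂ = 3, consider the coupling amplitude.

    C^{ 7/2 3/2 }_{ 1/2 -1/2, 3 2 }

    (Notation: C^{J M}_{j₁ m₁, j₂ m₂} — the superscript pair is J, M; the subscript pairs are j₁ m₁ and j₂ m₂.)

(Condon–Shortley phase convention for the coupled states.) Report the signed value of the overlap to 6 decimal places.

+0.534522

triangle: 0!*1!*6!/8! = 720/40320
(j±m)!: 0!*1!*5!*1!*5!*2! = 28800
prefactor² = (2J+1)*Δ*N² = 28800/7
  k=0: +1/(0!*0!*1!*5!*0!*1!) = 1/120
Σ = 1/120  ⇒  CG² = 28800/7*(1/120)² = 2/7
CG = +√(2/7) = +0.534522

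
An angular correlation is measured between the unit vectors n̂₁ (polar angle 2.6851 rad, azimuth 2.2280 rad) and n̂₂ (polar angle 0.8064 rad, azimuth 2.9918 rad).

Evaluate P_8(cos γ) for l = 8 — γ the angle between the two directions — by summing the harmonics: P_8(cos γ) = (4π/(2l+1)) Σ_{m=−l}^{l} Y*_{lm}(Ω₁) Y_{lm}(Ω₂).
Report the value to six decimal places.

Summing Y*_{l m}(θ₁,φ₁)·Y_{l m}(θ₂,φ₂) over m ∈ [−8, 8]; prefactor 4π/(2·8+1) = 0.739198:
  [-8]  conj(Y_{8,-8})(Ω₁) = +0.000381-0.000628i ; Y_{8,-8}(Ω₂) = +0.013819+0.035372i ; Δ = +0.000027+0.000005i
  [-7]  conj(Y_{8,-7})(Ω₁) = +0.005947-0.000669i ; Y_{8,-7}(Ω₂) = -0.072656-0.126237i ; Δ = -0.000516-0.000702i
  [-6]  conj(Y_{8,-6})(Ω₁) = +0.021291+0.021994i ; Y_{8,-6}(Ω₂) = +0.204981+0.257649i ; Δ = -0.001302+0.009994i
  [-5]  conj(Y_{8,-5})(Ω₁) = -0.015884+0.109213i ; Y_{8,-5}(Ω₂) = -0.337967-0.314195i ; Δ = +0.039682-0.031920i
  [-4]  conj(Y_{8,-4})(Ω₁) = -0.247590+0.139396i ; Y_{8,-4}(Ω₂) = +0.262355+0.179168i ; Δ = -0.089932-0.007789i
  [-3]  conj(Y_{8,-3})(Ω₁) = -0.455596-0.193061i ; Y_{8,-3}(Ω₂) = +0.103560+0.049946i ; Δ = -0.037539-0.042748i
  [-2]  conj(Y_{8,-2})(Ω₁) = -0.120009-0.457771i ; Y_{8,-2}(Ω₂) = -0.367215-0.113426i ; Δ = -0.007854+0.181712i
  [-1]  conj(Y_{8,-1})(Ω₁) = -0.012066+0.015637i ; Y_{8,-1}(Ω₂) = +0.063821+0.009632i ; Δ = -0.000921+0.000882i
  [+0]  conj(Y_{8,0})(Ω₁) = -0.476101-0.000000i ; Y_{8,0}(Ω₂) = +0.364370+0.000000i ; Δ = -0.173477-0.000000i
  [+1]  conj(Y_{8,1})(Ω₁) = +0.012066+0.015637i ; Y_{8,1}(Ω₂) = -0.063821+0.009632i ; Δ = -0.000921-0.000882i
  [+2]  conj(Y_{8,2})(Ω₁) = -0.120009+0.457771i ; Y_{8,2}(Ω₂) = -0.367215+0.113426i ; Δ = -0.007854-0.181712i
  [+3]  conj(Y_{8,3})(Ω₁) = +0.455596-0.193061i ; Y_{8,3}(Ω₂) = -0.103560+0.049946i ; Δ = -0.037539+0.042748i
  [+4]  conj(Y_{8,4})(Ω₁) = -0.247590-0.139396i ; Y_{8,4}(Ω₂) = +0.262355-0.179168i ; Δ = -0.089932+0.007789i
  [+5]  conj(Y_{8,5})(Ω₁) = +0.015884+0.109213i ; Y_{8,5}(Ω₂) = +0.337967-0.314195i ; Δ = +0.039682+0.031920i
  [+6]  conj(Y_{8,6})(Ω₁) = +0.021291-0.021994i ; Y_{8,6}(Ω₂) = +0.204981-0.257649i ; Δ = -0.001302-0.009994i
  [+7]  conj(Y_{8,7})(Ω₁) = -0.005947-0.000669i ; Y_{8,7}(Ω₂) = +0.072656-0.126237i ; Δ = -0.000516+0.000702i
  [+8]  conj(Y_{8,8})(Ω₁) = +0.000381+0.000628i ; Y_{8,8}(Ω₂) = +0.013819-0.035372i ; Δ = +0.000027-0.000005i
Σ over m = -0.370187+0.000000i; ×(4π/17) → -0.273641+0.000000i. Real part: -0.273641

-0.273641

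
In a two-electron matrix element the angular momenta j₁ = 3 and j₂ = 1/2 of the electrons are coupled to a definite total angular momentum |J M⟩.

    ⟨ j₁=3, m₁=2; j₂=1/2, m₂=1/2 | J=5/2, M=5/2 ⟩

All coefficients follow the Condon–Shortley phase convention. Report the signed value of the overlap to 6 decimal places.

√[6·1!5!0!/7! · 5!1!1!0!5!0!] = √(14400/7)
  +(−1)^1/∏(1,0,0,0,5,0)! = -1/120  (running -1/120)
⟨..|..⟩ = √(14400/7)·(-1/120) = -0.377964

-0.377964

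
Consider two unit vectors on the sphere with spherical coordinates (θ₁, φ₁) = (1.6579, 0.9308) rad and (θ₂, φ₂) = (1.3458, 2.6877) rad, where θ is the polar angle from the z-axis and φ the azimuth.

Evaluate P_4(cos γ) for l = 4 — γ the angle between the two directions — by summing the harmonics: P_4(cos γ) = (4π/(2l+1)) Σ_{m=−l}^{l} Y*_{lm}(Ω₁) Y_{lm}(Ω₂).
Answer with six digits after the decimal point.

0.233232

Summing Y*_{l m}(θ₁,φ₁)·Y_{l m}(θ₂,φ₂) over m ∈ [−4, 4]; prefactor 4π/(2·4+1) = 1.396263:
  m=-4: (-0.364196-0.239447i) × (-0.096832+0.387665i) = +0.128091-0.118000i  (running Σ = +0.128091-0.118000i)
  m=-3: (+0.101157-0.036833i) × (-0.053698-0.253028i) = -0.014752-0.023618i  (running Σ = +0.113340-0.141617i)
  m=-2: (+0.090147-0.301204i) × (-0.127480-0.163239i) = -0.060660+0.023682i  (running Σ = +0.052680-0.117936i)
  m=-1: (+0.072157+0.096915i) × (+0.245189+0.119619i) = +0.006099+0.032394i  (running Σ = +0.058779-0.085542i)
  m=0: (+0.293552-0.000000i) × (+0.168566+0.000000i) = +0.049483+0.000000i  (running Σ = +0.108262-0.085542i)
  m=1: (-0.072157+0.096915i) × (-0.245189+0.119619i) = +0.006099-0.032394i  (running Σ = +0.114361-0.117936i)
  m=2: (+0.090147+0.301204i) × (-0.127480+0.163239i) = -0.060660-0.023682i  (running Σ = +0.053701-0.141617i)
  m=3: (-0.101157-0.036833i) × (+0.053698-0.253028i) = -0.014752+0.023618i  (running Σ = +0.038949-0.118000i)
  m=4: (-0.364196+0.239447i) × (-0.096832-0.387665i) = +0.128091+0.118000i  (running Σ = +0.167040+0.000000i)
Accumulated sum +0.167040+0.000000i; after 4π/(2l+1) scaling, +0.233232+0.000000i ⇒ P_4 = 0.233232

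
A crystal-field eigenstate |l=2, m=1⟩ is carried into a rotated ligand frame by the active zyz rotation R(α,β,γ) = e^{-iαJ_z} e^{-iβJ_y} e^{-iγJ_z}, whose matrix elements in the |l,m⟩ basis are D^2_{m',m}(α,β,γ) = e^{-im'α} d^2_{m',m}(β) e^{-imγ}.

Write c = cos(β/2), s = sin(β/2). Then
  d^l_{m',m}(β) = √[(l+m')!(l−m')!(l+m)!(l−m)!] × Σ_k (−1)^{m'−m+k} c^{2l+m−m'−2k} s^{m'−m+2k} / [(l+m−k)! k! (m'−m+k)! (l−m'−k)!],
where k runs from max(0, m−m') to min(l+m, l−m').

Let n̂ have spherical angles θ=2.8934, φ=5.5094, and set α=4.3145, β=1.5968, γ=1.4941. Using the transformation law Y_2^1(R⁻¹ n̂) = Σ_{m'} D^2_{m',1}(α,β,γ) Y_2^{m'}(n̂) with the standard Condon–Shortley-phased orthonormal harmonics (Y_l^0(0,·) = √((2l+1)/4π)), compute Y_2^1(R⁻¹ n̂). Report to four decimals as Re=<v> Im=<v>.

Re=-0.0269 Im=0.0843

Need the full column D^2_{m',1} for m'=−2..2 at α=4.3145, β=1.5968, γ=1.4941.
cos(β/2)=0.697854, sin(β/2)=0.716240
d^2_{-2,1}: single k=3 term ⇒ +0.512827;  D = +0.337796+0.385857i
d^2_{-1,1}: k∈[2..3] ⇒ +0.749493 -0.263169 = +0.486324;  D = -0.461453+0.153532i
d^2_{0,1}: k∈[1..2] ⇒ +0.596249 -0.628082 = -0.031834;  D = -0.002439+0.031740i
d^2_{1,1}: k∈[0..1] ⇒ +0.237169 -0.749493 = -0.512324;  D = -0.455703-0.234117i
d^2_{2,1}: single k=0 term ⇒ -0.486835;  D = +0.372878-0.313002i
Y_2^{m'}(θ=2.8934,φ=5.5094) and Σ D·Y over m':
  (+0.3378+0.3859i)·(+0.0005+0.0233i)  (-0.4615+0.1535i)·(-0.1316-0.1286i)  (-0.0024+0.0317i)·(+0.5737+0.0000i)  (-0.4557-0.2341i)·(+0.1316-0.1286i)  (+0.3729-0.3130i)·(+0.0005-0.0233i)
Y_2^1(R⁻¹ n̂) = -0.026904+0.084334i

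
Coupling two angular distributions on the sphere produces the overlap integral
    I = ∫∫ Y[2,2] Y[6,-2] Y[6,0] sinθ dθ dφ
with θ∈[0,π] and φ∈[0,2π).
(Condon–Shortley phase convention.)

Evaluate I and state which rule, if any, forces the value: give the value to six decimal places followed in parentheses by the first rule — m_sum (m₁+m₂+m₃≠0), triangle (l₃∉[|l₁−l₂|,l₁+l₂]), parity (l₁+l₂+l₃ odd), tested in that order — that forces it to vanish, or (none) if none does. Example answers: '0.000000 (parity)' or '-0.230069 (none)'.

-0.191909 (none)

m-sum 0 ✓  L=14 even ✓  4≤6≤8 ✓
Π(2lᵢ+1) = 5×13×13 = 845
triangle coeff Δ(2,6,6) = 1/90090
Σ_t [0,2]: t=0:+1/69120 t=1:−1/14400 t=2:+1/69120 = -7/172800
(3j)²=14/715 [(2 6 6; 0 0 0)], sign=-1
Σ_t [0,0]: t=0:+1/69120 = 1/69120
(3j)²=4/143 [(2 6 6; 2 -2 0)], sign=+1
⇒ 4πI² = 56/121
I = (-1)√(56/121/(4π)) = -0.19190947
No selection rule forces the value: the integral is nonzero (none).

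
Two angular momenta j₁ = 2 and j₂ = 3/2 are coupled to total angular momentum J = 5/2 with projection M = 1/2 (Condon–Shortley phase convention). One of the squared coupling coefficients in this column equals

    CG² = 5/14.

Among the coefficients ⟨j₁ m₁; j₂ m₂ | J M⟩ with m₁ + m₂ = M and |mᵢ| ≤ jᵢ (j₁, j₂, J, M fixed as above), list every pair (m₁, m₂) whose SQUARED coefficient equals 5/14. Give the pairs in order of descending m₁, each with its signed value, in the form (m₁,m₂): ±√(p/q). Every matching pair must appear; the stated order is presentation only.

(1,-1/2): +√(5/14)

Admissible pairs with m₁+m₂ = M = 1/2: (-1,3/2), (0,1/2), (1,-1/2), (2,-3/2)
  (m₁,m₂)=(2,-3/2): CG² = 6/35, CG = +√(6/35)
  (m₁,m₂)=(1,-1/2): CG² = 5/14, CG = +√(5/14)   ← matches the target
  (m₁,m₂)=(0,1/2): CG² = 3/35, CG = −√(3/35)
  (m₁,m₂)=(-1,3/2): CG² = 27/70, CG = −√(27/70)
Pairs with CG² = 5/14: (1,-1/2): +√(5/14)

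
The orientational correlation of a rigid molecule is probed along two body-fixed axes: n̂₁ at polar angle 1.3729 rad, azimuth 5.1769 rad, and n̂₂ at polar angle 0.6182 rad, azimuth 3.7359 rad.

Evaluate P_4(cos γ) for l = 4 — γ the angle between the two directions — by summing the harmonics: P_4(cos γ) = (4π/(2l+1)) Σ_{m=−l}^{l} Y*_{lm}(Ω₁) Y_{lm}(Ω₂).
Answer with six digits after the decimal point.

0.183133

Addition theorem: P_4(cos γ) = (4π/9) Σ_m Y*_{lm}(Ω₁) Y_{lm}(Ω₂), m = −4…4:
  m=-4: (-0.11587 + 0.39223j) × (-0.03604 - 0.03456j) = 0.01773 - 0.01013j  (running Σ = 0.01773 - 0.01013j)
  m=-3: (-0.22832 + 0.04090j) × (0.04181 + 0.19412j) = -0.01749 - 0.04261j  (running Σ = 0.00024 - 0.05274j)
  m=-2: (0.14042 + 0.18790j) × (0.15290 - 0.38041j) = 0.09295 - 0.02469j  (running Σ = 0.09320 - 0.07743j)
  m=-1: (-0.11151 + 0.22254j) × (-0.30522 + 0.20627j) = -0.01187 - 0.09093j  (running Σ = 0.08133 - 0.16836j)
  m=0: (0.20022 + 0.00000j) × (-0.15730 + 0.00000j) = -0.03149 + 0.00000j  (running Σ = 0.04983 - 0.16836j)
  m=1: (0.11151 + 0.22254j) × (0.30522 + 0.20627j) = -0.01187 + 0.09093j  (running Σ = 0.03796 - 0.07743j)
  m=2: (0.14042 - 0.18790j) × (0.15290 + 0.38041j) = 0.09295 + 0.02469j  (running Σ = 0.13092 - 0.05274j)
  m=3: (0.22832 + 0.04090j) × (-0.04181 + 0.19412j) = -0.01749 + 0.04261j  (running Σ = 0.11343 - 0.01013j)
  m=4: (-0.11587 - 0.39223j) × (-0.03604 + 0.03456j) = 0.01773 + 0.01013j  (running Σ = 0.13116 + 0.00000j)
Total Σ_m = 0.13116 + 0.00000j. Multiply by 1.396263: 0.18313 + 0.00000j. P_4(cos γ) = 0.183133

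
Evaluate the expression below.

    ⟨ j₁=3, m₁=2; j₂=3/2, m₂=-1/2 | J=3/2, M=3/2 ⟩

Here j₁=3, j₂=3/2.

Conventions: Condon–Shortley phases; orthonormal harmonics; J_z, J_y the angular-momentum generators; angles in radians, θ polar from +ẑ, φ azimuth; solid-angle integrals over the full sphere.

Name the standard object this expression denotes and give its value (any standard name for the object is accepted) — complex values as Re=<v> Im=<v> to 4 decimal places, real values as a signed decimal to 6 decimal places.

This is a Clebsch–Gordan (vector-coupling) coefficient.
√[4·3!3!0!/7! · 5!1!1!2!3!0!] = √(288/7)
  +(−1)^1/∏(1,2,0,0,3,0)! = -1/12  (running -1/12)
⟨..|..⟩ = √(288/7)·(-1/12) = -0.534522

Clebsch–Gordan coefficient, −√(2/7) ≈ -0.534522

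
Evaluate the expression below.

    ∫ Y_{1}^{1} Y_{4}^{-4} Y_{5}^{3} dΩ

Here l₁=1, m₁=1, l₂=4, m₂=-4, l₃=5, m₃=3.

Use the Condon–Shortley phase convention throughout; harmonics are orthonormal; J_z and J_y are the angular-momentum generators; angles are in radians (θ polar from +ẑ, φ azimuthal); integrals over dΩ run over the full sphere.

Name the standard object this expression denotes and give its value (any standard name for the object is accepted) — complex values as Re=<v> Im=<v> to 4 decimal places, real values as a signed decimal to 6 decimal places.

Gaunt coefficient, -0.049106

This is a Gaunt coefficient — the integral of a triple product of spherical harmonics over the sphere.
m-sum 0 ✓  L=10 even ✓  3≤5≤5 ✓
Π(2lᵢ+1) = 3×9×11 = 297
triangle coeff Δ(1,4,5) = 1/495
Σ_t [0,0]: t=0:+1/576 = 1/576
(3j)²=5/99 [(1 4 5; 0 0 0)], sign=-1
Σ_t [0,0]: t=0:+1/80640 = 1/80640
(3j)²=1/495 [(1 4 5; 1 -4 3)], sign=+1
⇒ 4πI² = 1/33
I = (-1)√(1/33/(4π)) = -0.04910640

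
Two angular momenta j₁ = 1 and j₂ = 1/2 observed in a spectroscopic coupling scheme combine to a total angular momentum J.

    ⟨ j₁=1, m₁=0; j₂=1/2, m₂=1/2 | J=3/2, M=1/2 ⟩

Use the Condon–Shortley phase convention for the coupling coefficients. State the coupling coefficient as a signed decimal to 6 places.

√[4·0!2!1!/4! · 1!1!1!0!2!1!] = √(2/3)
  +(−1)^0/∏(0,0,1,1,1,0)! = 1  (running 1)
⟨..|..⟩ = √(2/3)·(1) = +0.816497

+√(2/3) ≈ +0.816497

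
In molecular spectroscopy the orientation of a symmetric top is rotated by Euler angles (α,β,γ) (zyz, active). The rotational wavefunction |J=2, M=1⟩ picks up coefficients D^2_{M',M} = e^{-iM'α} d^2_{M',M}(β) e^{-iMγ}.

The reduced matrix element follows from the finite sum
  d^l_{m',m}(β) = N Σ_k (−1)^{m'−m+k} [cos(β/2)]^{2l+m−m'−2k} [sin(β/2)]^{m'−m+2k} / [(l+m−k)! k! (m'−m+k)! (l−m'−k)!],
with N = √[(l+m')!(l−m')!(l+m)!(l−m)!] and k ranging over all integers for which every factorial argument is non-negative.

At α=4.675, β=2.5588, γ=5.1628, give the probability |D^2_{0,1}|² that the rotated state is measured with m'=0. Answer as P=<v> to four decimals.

P=0.3167

First d^2_{0,1}(β=2.5588), then the phase factors e^{-i(0)α} and e^{-i(1)γ}:
Half-angle: c=0.287290, s=0.957844. N=√(2·2·6·1)=4.898979
k: max(0,(1)−(0))=1 … min(2+(1),2−(0))=2
  k=1: (−1)^0·4.8990/(2)·0.2873^3·0.9578^1 = +0.055633
  k=2: (−1)^1·4.8990/(2)·0.2873^1·0.9578^3 = -0.618415
d^2_{0,1}(2.5588) = +0.055633 -0.618415 = -0.562782
|D^2_{0,1}|² = |d^2_{0,1}(β)|² = (-0.562782)² = 0.316724 (the z-rotation phases have unit modulus)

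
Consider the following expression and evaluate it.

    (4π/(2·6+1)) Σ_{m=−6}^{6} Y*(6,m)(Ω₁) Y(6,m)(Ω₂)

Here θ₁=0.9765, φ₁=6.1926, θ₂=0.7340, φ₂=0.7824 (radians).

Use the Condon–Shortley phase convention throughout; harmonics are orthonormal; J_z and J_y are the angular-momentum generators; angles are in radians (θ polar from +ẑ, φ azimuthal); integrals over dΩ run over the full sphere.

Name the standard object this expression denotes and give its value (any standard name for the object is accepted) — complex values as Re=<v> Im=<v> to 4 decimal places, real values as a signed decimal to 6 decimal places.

This sum is the spherical-harmonic addition theorem: it equals the Legendre polynomial P_l(cos γ) of the angle γ between the two directions.
Expand P_6 via completeness: Σ_{m} conj(Y_{6,m}) at Ω₁ times Y_{6,m} at Ω₂ —
  m=-6: (0.13376 - 0.08082j) × (-0.00078 + 0.04363j) = 0.00342 + 0.00590j  (running Σ = 0.00342 + 0.00590j)
  m=-5: (0.32897 - 0.16010j) × (-0.12025 + 0.11670j) = -0.02088 + 0.05764j  (running Σ = -0.01745 + 0.06354j)
  m=-4: (0.38498 - 0.14594j) × (-0.36374 - 0.00436j) = -0.14067 + 0.05140j  (running Σ = -0.15812 + 0.11495j)
  m=-3: (0.08966 - 0.02499j) × (-0.31214 - 0.31781j) = -0.03593 - 0.02070j  (running Σ = -0.19405 + 0.09425j)
  m=-2: (-0.30782 + 0.05639j) × (0.00097 - 0.16170j) = 0.00882 + 0.04983j  (running Σ = -0.18523 + 0.14408j)
  m=-1: (-0.22115 + 0.02009j) × (-0.21932 + 0.21801j) = 0.04412 - 0.05262j  (running Σ = -0.14111 + 0.09146j)
  m=0: (0.25908 + 0.00000j) × (-0.26359 + 0.00000j) = -0.06829 + 0.00000j  (running Σ = -0.20940 + 0.09146j)
  m=1: (0.22115 + 0.02009j) × (0.21932 + 0.21801j) = 0.04412 + 0.05262j  (running Σ = -0.16528 + 0.14408j)
  m=2: (-0.30782 - 0.05639j) × (0.00097 + 0.16170j) = 0.00882 - 0.04983j  (running Σ = -0.15646 + 0.09425j)
  m=3: (-0.08966 - 0.02499j) × (0.31214 - 0.31781j) = -0.03593 + 0.02070j  (running Σ = -0.19239 + 0.11495j)
  m=4: (0.38498 + 0.14594j) × (-0.36374 + 0.00436j) = -0.14067 - 0.05140j  (running Σ = -0.33306 + 0.06354j)
  m=5: (-0.32897 - 0.16010j) × (0.12025 + 0.11670j) = -0.02088 - 0.05764j  (running Σ = -0.35394 + 0.00590j)
  m=6: (0.13376 + 0.08082j) × (-0.00078 - 0.04363j) = 0.00342 - 0.00590j  (running Σ = -0.35051 - 0.00000j)
Total Σ_m = -0.35051 - 0.00000j. Multiply by 0.966644: -0.33882 - 0.00000j. P_6(cos γ) = -0.338823

Legendre polynomial (addition theorem), -0.338823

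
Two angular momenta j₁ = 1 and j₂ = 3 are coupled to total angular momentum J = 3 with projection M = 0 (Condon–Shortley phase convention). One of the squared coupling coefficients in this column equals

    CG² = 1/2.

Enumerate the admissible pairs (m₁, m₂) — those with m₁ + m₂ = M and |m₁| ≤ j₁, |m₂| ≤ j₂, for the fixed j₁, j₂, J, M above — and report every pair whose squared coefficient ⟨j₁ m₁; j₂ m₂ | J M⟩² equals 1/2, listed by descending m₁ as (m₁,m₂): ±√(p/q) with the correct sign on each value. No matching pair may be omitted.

(1,-1): +√(1/2); (-1,1): −√(1/2)

Admissible pairs with m₁+m₂ = M = 0: (-1,1), (0,0), (1,-1)
  (m₁,m₂)=(1,-1): CG² = 1/2, CG = +√(1/2)   ← matches the target
  (m₁,m₂)=(0,0): CG² = 0/1, CG = 0
  (m₁,m₂)=(-1,1): CG² = 1/2, CG = −√(1/2)   ← matches the target
Pairs with CG² = 1/2: (1,-1): +√(1/2); (-1,1): −√(1/2)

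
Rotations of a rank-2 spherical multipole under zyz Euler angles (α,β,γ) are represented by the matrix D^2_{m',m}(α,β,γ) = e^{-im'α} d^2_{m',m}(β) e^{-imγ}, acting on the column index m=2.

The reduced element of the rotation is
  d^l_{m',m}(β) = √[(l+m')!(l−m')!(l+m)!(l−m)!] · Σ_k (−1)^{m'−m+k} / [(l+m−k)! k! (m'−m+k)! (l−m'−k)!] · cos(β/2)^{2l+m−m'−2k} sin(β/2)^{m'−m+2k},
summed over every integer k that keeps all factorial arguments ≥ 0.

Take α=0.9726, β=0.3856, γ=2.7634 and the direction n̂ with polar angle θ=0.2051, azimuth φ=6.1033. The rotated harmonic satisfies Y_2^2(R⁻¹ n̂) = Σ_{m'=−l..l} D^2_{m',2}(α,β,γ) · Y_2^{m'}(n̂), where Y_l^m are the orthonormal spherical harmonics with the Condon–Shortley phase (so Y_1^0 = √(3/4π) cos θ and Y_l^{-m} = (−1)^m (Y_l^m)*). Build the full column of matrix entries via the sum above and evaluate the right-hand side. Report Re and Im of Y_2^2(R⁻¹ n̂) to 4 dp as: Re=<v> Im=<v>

Need the full column D^2_{m',2} for m'=−2..2 at α=0.9726, β=0.3856, γ=2.7634.
cos(β/2)=0.981472, sin(β/2)=0.191608
d^2_{-2,2}: single k=4 term ⇒ +0.001348;  D = -0.001219+0.000574i
d^2_{-1,2}: single k=3 term ⇒ +0.013809;  D = -0.002175+0.013636i
d^2_{0,2}: single k=2 term ⇒ +0.086628;  D = +0.063006+0.059452i
d^2_{1,2}: single k=1 term ⇒ +0.362307;  D = +0.353871-0.077727i
d^2_{2,2}: single k=0 term ⇒ +0.927921;  D = +0.345892-0.861044i
Y_2^{m'}(θ=0.2051,φ=6.1033) and Σ D·Y over m':
  (-0.0012+0.0006i)·(+0.0150+0.0056i)  (-0.0022+0.0136i)·(+0.1516+0.0276i)  (+0.0630+0.0595i)·(+0.5915+0.0000i)  (+0.3539-0.0777i)·(-0.1516+0.0276i)  (+0.3459-0.8610i)·(+0.0150-0.0056i)
Y_2^2(R⁻¹ n̂) = -0.014616+0.043846i

Re=-0.0146 Im=0.0438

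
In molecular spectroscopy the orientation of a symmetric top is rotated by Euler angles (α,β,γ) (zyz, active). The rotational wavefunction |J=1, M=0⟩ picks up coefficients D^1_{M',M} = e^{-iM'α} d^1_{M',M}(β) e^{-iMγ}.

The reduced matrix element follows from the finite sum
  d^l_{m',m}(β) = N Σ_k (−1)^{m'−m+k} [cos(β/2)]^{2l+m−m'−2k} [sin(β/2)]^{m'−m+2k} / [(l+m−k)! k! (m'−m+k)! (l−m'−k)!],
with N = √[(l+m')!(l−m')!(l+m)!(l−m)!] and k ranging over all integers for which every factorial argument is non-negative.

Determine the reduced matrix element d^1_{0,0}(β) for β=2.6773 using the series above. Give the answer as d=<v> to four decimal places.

d=-0.8941

d^1_{0,0}(β=2.6773) via the finite sum:
Half-angle: c=0.230067, s=0.973175. N=√(1·1·1·1)=1.000000
Admissible k: 0..1 (factorial args all ≥0)
  k=0: (−1)^0·1.0000/(1)·0.2301^2·0.9732^0 = +0.052931
  k=1: (−1)^1·1.0000/(1)·0.2301^0·0.9732^2 = -0.947069
d^1_{0,0}(2.6773) = +0.052931 -0.947069 = -0.894139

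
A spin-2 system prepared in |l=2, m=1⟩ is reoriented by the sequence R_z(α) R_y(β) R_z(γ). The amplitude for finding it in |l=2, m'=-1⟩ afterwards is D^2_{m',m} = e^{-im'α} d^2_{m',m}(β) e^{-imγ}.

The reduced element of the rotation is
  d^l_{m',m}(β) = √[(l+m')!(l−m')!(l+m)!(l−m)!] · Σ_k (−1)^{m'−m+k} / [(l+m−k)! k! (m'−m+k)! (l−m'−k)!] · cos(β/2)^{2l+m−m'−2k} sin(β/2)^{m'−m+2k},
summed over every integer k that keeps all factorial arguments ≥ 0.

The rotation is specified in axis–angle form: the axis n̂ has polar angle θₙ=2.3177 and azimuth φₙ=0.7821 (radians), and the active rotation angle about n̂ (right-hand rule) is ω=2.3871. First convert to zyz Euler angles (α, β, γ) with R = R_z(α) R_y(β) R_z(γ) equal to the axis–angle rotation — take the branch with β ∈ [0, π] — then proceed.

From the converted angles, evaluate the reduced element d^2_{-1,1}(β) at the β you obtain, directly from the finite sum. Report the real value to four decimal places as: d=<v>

d=0.5298

Axis–angle → zyz. n̂ = (sinθₙcosφₙ, sinθₙsinφₙ, cosθₙ) = (+0.520581, +0.517158, -0.679370), ω = 2.3871.
R = I cosω + sinω [n̂]ₓ + (1−cosω) n̂n̂ᵀ gives
  R = [-0.260156, +0.930696, -0.257144; +0.000070, -0.266296, -0.963891; -0.965567, -0.250780, +0.069214]
β = atan2(√(R₁₃²+R₂₃²), R₃₃) = 1.501527; α = atan2(R₂₃, R₁₃) mod 2π = 4.451684; γ = atan2(R₃₂, −R₃₁) mod 2π = 6.029076
d^2_{-1,1}(β=1.5015) via the finite sum:
Half-angle: c=0.731168, s=0.682197. N=√(1·6·6·1)=6.000000
The bounds max(0,m−m')=2 and min(l+m,l−m')=3 give 2 terms
  k=2: (−1)^0·6.0000/(2)·0.7312^2·0.6822^2 = +0.746407
  k=3: (−1)^1·6.0000/(6)·0.7312^0·0.6822^4 = -0.216591
d^2_{-1,1}(1.5015) = +0.746407 -0.216591 = +0.529816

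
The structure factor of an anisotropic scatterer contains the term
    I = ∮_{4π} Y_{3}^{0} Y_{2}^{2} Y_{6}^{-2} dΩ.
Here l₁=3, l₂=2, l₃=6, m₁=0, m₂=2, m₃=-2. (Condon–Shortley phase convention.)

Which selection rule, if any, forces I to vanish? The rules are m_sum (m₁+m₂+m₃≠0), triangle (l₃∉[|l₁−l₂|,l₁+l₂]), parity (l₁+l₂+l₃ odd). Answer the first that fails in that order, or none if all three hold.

triangle

Σmᵢ = 0  ✓
l₃∈[|l₁−l₂|,l₁+l₂]=[1,5] required, l₃=6 fails  ✗
Σlᵢ = 11 ⇒ odd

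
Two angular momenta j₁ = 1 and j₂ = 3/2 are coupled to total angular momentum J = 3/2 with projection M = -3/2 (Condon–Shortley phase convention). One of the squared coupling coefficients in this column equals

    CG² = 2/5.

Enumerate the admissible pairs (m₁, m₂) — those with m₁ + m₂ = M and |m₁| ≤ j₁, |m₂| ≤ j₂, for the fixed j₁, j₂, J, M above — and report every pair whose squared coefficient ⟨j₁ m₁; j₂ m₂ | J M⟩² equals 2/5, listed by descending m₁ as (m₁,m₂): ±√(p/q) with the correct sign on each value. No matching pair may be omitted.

(-1,-1/2): −√(2/5)

Admissible pairs with m₁+m₂ = M = -3/2: (-1,-1/2), (0,-3/2)
  (m₁,m₂)=(0,-3/2): CG² = 3/5, CG = +√(3/5)
  (m₁,m₂)=(-1,-1/2): CG² = 2/5, CG = −√(2/5)   ← matches the target
Pairs with CG² = 2/5: (-1,-1/2): −√(2/5)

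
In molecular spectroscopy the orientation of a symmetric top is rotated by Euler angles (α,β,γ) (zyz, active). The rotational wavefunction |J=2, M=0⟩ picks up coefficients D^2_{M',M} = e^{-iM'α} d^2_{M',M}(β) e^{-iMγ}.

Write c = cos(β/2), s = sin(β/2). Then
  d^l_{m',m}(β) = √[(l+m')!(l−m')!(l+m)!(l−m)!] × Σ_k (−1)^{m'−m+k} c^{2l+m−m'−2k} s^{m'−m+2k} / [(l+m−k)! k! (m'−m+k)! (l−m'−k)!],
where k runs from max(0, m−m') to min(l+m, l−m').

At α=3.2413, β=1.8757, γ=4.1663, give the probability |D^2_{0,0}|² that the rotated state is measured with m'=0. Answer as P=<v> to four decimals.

P=0.1331

First d^2_{0,0}(β=1.8757), then the phase factors e^{-i(0)α} and e^{-i(0)γ}:
With c≡cos(β/2)=0.591523 and s≡sin(β/2)=0.806288, N=[2·2·2·2]^{1/2}=4.000000
k: max(0,(0)−(0))=0 … min(2+(0),2−(0))=2
  k=0: (−1)^0·4.0000/(4)·0.5915^4·0.8063^0 = +0.122430
  k=1: (−1)^1·4.0000/(1)·0.5915^2·0.8063^2 = -0.909879
  k=2: (−1)^2·4.0000/(4)·0.5915^0·0.8063^4 = +0.422631
d^2_{0,0}(1.8757) = +0.122430 -0.909879 +0.422631 = -0.364819
|D^2_{0,0}|² = |d^2_{0,0}(β)|² = (-0.364819)² = 0.133093 (the z-rotation phases have unit modulus)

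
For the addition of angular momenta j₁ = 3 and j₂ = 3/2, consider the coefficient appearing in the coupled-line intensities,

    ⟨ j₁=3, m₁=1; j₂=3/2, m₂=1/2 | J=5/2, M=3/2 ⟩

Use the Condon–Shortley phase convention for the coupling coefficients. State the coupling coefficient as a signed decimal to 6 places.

j₁+j₂−J=2  J+j₁−j₂=4  J−j₁+j₂=1  j₁+j₂+J+1=8
(j₁±m₁, j₂±m₂, J±M) = (4,2,2,1,4,1)
P² = 576/35
sum k=1..2:
  [1] −1/6 = -1/6
  [2] +1/48 = 1/48
S = -7/48
C² = P²·S² = 7/20 ; C = -0.591608

−√(7/20) = -0.591608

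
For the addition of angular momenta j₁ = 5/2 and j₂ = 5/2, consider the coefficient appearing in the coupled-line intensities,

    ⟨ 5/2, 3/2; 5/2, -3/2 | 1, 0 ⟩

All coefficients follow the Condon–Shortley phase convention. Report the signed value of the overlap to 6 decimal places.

-0.358569  (= −√(9/70))

j₁+j₂−J=4  J+j₁−j₂=1  J−j₁+j₂=1  j₁+j₂+J+1=7
(j₁±m₁, j₂±m₂, J±M) = (4,1,1,4,1,1)
P² = 288/35
sum k=0..1:
  [0] +1/24 = 1/24
  [1] −1/6 = -1/6
S = -1/8
C² = P²·S² = 9/70 ; C = -0.358569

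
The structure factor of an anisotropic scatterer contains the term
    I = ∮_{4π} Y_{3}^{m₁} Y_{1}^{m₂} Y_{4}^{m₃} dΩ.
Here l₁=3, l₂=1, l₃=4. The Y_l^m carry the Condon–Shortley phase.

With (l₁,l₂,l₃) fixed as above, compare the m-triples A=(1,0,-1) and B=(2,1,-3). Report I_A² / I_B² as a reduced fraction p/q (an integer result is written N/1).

5/7

l's match ⇒ only the (l;m) 3-j factors differ between A and B.
A: triangle coeff Δ(3,1,4) = 1/252; Σ_t [0,0]: t=0:+1/48 = 1/48; (3j)²=5/84 [(3 1 4; 1 0 -1)], sign=-1
B: triangle coeff Δ(3,1,4) = 1/252; Σ_t [0,0]: t=0:+1/240 = 1/240; (3j)²=1/12 [(3 1 4; 2 1 -3)], sign=-1
I_A²/I_B² = (5/84)/(1/12) = 5/7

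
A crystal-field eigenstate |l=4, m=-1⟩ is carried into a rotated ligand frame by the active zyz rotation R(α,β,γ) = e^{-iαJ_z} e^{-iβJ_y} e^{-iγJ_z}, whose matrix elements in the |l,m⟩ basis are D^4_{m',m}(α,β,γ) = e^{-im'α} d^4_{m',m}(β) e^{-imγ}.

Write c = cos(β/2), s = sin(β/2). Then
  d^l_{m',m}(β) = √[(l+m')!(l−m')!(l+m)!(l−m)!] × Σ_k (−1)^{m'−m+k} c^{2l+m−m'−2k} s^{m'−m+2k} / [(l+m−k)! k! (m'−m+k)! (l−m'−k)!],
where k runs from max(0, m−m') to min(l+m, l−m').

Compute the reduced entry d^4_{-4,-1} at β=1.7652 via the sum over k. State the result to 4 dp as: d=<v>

d=0.3564

d^4_{-4,-1}(β=1.7652) via the finite sum:
c=cos(1.765200/2)=0.635145, s=sin(1.765200/2)=0.772393; N=√[1·40320·6·120]=5387.986637
k: max(0,(-1)−(-4))=3 … min(4+(-1),4−(-4))=3
  k=3: (−1)^0·5387.9866/(720)·0.6351^5·0.7724^3 = +0.356429
d^4_{-4,-1}(1.7652) = +0.356429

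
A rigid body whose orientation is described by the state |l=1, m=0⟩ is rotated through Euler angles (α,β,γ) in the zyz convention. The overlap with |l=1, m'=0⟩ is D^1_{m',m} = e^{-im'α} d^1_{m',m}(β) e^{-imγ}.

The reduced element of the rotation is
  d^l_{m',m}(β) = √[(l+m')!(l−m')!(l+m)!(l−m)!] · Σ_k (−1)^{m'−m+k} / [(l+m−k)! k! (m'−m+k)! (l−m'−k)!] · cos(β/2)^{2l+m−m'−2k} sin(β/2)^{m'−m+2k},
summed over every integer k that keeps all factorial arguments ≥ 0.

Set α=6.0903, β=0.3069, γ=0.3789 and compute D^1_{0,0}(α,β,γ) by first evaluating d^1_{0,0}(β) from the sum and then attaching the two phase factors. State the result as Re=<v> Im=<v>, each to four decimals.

Re=0.9533 Im=0.0000

D^1_{0,0}(6.0903,0.3069,0.3789) = e^{-i·0·6.0903}·d^1_{0,0}(0.3069)·e^{-i·0·0.3789}. Compute d first:
Half-angle: c=0.988250, s=0.152848. N=√(1·1·1·1)=1.000000
k∈{0,1} keeps every argument non-negative
  k=0: (−1)^0·1.0000/(1)·0.9882^2·0.1528^0 = +0.976637
  k=1: (−1)^1·1.0000/(1)·0.9882^0·0.1528^2 = -0.023363
d^1_{0,0}(0.3069) = +0.976637 -0.023363 = +0.953275
Attach z-rotation phases: D = e^{-i(0)(6.0903)}·(+0.953275)·e^{-i(0)(0.3789)} = +0.953275+0.000000i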